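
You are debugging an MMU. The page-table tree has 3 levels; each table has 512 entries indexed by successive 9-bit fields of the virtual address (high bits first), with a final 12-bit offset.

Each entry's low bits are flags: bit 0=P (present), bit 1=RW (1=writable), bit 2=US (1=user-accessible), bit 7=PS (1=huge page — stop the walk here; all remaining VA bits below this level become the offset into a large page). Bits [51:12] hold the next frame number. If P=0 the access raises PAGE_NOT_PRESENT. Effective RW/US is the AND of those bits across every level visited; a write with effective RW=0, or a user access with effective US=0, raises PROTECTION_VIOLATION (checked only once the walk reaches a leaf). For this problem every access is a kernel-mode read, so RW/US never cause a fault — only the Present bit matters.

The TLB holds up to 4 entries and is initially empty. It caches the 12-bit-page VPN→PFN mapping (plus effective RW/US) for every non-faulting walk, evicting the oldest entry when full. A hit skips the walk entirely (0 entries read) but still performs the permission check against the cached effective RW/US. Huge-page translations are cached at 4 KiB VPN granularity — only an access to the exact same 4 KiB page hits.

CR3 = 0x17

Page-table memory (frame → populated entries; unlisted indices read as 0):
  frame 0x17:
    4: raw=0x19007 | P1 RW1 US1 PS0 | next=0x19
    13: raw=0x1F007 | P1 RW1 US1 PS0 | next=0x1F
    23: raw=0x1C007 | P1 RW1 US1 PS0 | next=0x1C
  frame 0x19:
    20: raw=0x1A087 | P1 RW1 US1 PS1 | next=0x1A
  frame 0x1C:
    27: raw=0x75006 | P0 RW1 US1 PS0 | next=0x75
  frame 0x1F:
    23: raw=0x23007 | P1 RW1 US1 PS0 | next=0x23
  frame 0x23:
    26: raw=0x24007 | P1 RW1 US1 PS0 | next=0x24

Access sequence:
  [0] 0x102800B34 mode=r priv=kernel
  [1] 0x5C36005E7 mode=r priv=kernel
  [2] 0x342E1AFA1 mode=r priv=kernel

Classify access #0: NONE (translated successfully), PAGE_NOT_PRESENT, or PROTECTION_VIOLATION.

Trace:
#0 VA=0x102800B34 (r,kernel):
  lvl0: tbl 0x17, slot 4 ⇒ 0x19007 (P1/RW1/US1/PS0)
  lvl1: tbl 0x19, slot 20 ⇒ 0x1A087 (P1/RW1/US1/PS1)
  → PA=0x1AB34 (huge @L1)  (2 entries read)
#1 VA=0x5C36005E7 (r,kernel):
  lvl0: tbl 0x17, slot 23 ⇒ 0x1C007 (P1/RW1/US1/PS0)
  lvl1: tbl 0x1C, slot 27 ⇒ 0x75006 (P0/RW1/US1/PS0)
  ⇒ fault: PAGE_NOT_PRESENT  — 2 lookups
#2 VA=0x342E1AFA1 (r,kernel):
  lvl0: tbl 0x17, slot 13 ⇒ 0x1F007 (P1/RW1/US1/PS0)
  lvl1: tbl 0x1F, slot 23 ⇒ 0x23007 (P1/RW1/US1/PS0)
  lvl2: tbl 0x23, slot 26 ⇒ 0x24007 (P1/RW1/US1/PS0)
  → PA=0x24FA1  (3 entries read)

Access #0 fault: NONE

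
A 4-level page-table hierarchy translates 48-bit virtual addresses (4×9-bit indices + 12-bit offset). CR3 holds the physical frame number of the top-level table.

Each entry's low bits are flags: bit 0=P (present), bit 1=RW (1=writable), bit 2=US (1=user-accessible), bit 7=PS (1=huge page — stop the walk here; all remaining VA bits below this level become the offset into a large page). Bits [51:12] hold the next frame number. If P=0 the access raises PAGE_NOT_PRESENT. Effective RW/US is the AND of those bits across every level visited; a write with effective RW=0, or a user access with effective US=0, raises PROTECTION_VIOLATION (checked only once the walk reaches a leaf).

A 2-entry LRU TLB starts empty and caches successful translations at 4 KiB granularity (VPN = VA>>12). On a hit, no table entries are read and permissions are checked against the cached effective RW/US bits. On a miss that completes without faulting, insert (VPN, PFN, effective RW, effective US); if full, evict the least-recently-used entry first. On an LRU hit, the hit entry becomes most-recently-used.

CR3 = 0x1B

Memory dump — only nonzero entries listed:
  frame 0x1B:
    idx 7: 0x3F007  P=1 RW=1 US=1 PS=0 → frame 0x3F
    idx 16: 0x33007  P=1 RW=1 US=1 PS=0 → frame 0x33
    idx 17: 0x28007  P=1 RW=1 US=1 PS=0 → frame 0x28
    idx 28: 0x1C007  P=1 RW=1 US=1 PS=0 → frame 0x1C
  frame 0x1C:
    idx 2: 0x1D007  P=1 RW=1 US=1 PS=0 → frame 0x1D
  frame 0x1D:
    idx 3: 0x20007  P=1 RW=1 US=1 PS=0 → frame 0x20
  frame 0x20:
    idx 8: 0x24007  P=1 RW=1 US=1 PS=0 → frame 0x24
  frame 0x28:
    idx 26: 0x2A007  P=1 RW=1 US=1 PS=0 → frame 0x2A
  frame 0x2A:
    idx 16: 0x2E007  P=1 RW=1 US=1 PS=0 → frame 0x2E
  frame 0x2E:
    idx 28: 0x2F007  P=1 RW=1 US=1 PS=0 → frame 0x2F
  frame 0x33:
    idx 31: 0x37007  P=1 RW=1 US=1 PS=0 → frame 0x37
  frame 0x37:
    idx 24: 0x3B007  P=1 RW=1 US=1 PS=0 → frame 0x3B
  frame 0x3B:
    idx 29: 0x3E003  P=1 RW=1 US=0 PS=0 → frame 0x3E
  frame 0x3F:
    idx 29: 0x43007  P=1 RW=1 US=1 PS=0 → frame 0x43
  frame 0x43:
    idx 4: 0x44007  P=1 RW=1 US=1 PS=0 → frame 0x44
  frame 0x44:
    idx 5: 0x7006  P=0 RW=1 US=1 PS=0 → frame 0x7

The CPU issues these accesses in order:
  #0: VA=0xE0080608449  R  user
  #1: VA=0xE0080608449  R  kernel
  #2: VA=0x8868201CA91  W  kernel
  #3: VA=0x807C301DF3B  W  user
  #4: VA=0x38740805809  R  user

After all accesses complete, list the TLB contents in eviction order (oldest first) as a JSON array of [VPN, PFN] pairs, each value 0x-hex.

Walk each access:
#0 VA=0xE0080608449 (r,user):
  [0] read 0x1B idx=28: raw=0x1C007 flags P=1 W=1 U=1 S=0
  [1] read 0x1C idx=2: raw=0x1D007 flags P=1 W=1 U=1 S=0
  [2] read 0x1D idx=3: raw=0x20007 flags P=1 W=1 U=1 S=0
  [3] read 0x20 idx=8: raw=0x24007 flags P=1 W=1 U=1 S=0
  ⇒ phys 0x24449  [4 reads]
#1 VA=0xE0080608449 (r,kernel):
  TLB hit vpn=0xE0080608 → PA=0x24449
#2 VA=0x8868201CA91 (w,kernel):
  [0] read 0x1B idx=17: raw=0x28007 flags P=1 W=1 U=1 S=0
  [1] read 0x28 idx=26: raw=0x2A007 flags P=1 W=1 U=1 S=0
  [2] read 0x2A idx=16: raw=0x2E007 flags P=1 W=1 U=1 S=0
  [3] read 0x2E idx=28: raw=0x2F007 flags P=1 W=1 U=1 S=0
  ⇒ phys 0x2FA91  [4 reads]
#3 VA=0x807C301DF3B (w,user):
  [0] read 0x1B idx=16: raw=0x33007 flags P=1 W=1 U=1 S=0
  [1] read 0x33 idx=31: raw=0x37007 flags P=1 W=1 U=1 S=0
  [2] read 0x37 idx=24: raw=0x3B007 flags P=1 W=1 U=1 S=0
  [3] read 0x3B idx=29: raw=0x3E003 flags P=1 W=1 U=0 S=0
  ⇒ fault: PROTECTION_VIOLATION  — 4 lookups
#4 VA=0x38740805809 (r,user):
  [0] read 0x1B idx=7: raw=0x3F007 flags P=1 W=1 U=1 S=0
  [1] read 0x3F idx=29: raw=0x43007 flags P=1 W=1 U=1 S=0
  [2] read 0x43 idx=4: raw=0x44007 flags P=1 W=1 U=1 S=0
  [3] read 0x44 idx=5: raw=0x7006 flags P=0 W=1 U=1 S=0
  ⇒ fault: PAGE_NOT_PRESENT  — 4 lookups

TLB: [["0xE0080608", "0x24"], ["0x8868201C", "0x2F"]]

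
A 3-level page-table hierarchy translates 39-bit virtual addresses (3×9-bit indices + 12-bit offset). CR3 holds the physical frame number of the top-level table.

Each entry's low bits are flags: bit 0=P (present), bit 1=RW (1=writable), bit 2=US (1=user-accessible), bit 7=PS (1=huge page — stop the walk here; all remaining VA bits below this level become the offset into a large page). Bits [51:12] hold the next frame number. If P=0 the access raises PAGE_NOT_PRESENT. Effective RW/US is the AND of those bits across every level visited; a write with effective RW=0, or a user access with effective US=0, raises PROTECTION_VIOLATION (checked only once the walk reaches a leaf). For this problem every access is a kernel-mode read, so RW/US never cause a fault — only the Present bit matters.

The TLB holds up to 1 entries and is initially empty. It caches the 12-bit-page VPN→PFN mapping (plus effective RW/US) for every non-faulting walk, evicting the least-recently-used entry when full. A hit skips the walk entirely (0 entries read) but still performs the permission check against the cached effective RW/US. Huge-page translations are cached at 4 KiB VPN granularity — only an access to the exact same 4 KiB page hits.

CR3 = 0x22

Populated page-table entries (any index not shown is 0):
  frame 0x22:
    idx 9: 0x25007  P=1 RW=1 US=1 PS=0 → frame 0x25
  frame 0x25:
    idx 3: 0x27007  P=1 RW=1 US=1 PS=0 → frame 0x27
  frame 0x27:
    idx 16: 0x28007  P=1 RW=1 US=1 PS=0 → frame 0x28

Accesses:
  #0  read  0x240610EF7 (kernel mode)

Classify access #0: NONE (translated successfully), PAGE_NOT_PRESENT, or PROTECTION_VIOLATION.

Walk each access:
#0 VA=0x240610EF7 (r,kernel):
  lvl0: tbl 0x22, slot 9 ⇒ 0x25007 (P1/RW1/US1/PS0)
  lvl1: tbl 0x25, slot 3 ⇒ 0x27007 (P1/RW1/US1/PS0)
  lvl2: tbl 0x27, slot 16 ⇒ 0x28007 (P1/RW1/US1/PS0)
  ⇒ phys 0x28EF7  [3 reads]

Access #0 fault: NONE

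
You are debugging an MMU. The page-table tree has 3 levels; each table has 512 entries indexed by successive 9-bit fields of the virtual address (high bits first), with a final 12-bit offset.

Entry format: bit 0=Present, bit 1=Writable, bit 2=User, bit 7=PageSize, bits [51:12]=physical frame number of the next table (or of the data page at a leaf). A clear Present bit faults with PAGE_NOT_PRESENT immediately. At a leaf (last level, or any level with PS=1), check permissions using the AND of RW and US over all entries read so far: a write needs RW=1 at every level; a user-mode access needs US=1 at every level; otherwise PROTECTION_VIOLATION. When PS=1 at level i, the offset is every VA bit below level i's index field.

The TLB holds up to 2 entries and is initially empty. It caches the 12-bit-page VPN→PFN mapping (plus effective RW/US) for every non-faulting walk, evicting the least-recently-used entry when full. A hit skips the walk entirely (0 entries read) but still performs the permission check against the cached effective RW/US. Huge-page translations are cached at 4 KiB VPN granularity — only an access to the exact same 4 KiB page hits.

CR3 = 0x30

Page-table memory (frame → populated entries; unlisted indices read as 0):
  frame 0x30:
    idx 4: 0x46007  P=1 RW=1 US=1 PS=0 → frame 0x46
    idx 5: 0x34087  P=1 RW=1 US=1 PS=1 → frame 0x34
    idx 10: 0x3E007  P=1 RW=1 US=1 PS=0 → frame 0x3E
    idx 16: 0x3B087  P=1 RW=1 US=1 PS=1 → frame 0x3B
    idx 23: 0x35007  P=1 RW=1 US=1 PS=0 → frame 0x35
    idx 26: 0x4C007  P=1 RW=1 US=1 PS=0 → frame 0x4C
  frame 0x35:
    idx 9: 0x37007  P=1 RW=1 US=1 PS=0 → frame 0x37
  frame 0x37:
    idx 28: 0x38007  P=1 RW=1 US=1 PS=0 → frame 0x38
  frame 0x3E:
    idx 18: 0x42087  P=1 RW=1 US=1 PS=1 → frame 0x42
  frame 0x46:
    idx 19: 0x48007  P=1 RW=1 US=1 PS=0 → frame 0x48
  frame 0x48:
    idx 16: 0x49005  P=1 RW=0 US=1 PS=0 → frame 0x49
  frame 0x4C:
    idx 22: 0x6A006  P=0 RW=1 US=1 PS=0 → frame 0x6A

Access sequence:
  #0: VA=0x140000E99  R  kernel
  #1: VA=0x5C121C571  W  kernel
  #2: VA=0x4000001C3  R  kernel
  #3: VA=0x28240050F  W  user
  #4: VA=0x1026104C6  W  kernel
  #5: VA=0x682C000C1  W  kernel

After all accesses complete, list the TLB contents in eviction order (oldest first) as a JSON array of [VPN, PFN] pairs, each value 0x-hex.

Trace:
#0 VA=0x140000E99 (r,kernel):
  lvl0: tbl 0x30, slot 5 ⇒ 0x34087 (P1/RW1/US1/PS1)
  ✓ 0x34E99 (huge @L0)  — 1 lookups
#1 VA=0x5C121C571 (w,kernel):
  lvl0: tbl 0x30, slot 23 ⇒ 0x35007 (P1/RW1/US1/PS0)
  lvl1: tbl 0x35, slot 9 ⇒ 0x37007 (P1/RW1/US1/PS0)
  lvl2: tbl 0x37, slot 28 ⇒ 0x38007 (P1/RW1/US1/PS0)
  ✓ 0x38571  — 3 lookups
#2 VA=0x4000001C3 (r,kernel):
  lvl0: tbl 0x30, slot 16 ⇒ 0x3B087 (P1/RW1/US1/PS1)
  ✓ 0x3B1C3 (huge @L0)  — 1 lookups
#3 VA=0x28240050F (w,user):
  lvl0: tbl 0x30, slot 10 ⇒ 0x3E007 (P1/RW1/US1/PS0)
  lvl1: tbl 0x3E, slot 18 ⇒ 0x42087 (P1/RW1/US1/PS1)
  ✓ 0x4250F (huge @L1)  — 2 lookups
#4 VA=0x1026104C6 (w,kernel):
  lvl0: tbl 0x30, slot 4 ⇒ 0x46007 (P1/RW1/US1/PS0)
  lvl1: tbl 0x46, slot 19 ⇒ 0x48007 (P1/RW1/US1/PS0)
  lvl2: tbl 0x48, slot 16 ⇒ 0x49005 (P1/RW0/US1/PS0)
  ✗ PROTECTION_VIOLATION  [3 reads]
#5 VA=0x682C000C1 (w,kernel):
  lvl0: tbl 0x30, slot 26 ⇒ 0x4C007 (P1/RW1/US1/PS0)
  lvl1: tbl 0x4C, slot 22 ⇒ 0x6A006 (P0/RW1/US1/PS0)
  ✗ PAGE_NOT_PRESENT  [2 reads]

TLB: [["0x400000", "0x3B"], ["0x282400", "0x42"]]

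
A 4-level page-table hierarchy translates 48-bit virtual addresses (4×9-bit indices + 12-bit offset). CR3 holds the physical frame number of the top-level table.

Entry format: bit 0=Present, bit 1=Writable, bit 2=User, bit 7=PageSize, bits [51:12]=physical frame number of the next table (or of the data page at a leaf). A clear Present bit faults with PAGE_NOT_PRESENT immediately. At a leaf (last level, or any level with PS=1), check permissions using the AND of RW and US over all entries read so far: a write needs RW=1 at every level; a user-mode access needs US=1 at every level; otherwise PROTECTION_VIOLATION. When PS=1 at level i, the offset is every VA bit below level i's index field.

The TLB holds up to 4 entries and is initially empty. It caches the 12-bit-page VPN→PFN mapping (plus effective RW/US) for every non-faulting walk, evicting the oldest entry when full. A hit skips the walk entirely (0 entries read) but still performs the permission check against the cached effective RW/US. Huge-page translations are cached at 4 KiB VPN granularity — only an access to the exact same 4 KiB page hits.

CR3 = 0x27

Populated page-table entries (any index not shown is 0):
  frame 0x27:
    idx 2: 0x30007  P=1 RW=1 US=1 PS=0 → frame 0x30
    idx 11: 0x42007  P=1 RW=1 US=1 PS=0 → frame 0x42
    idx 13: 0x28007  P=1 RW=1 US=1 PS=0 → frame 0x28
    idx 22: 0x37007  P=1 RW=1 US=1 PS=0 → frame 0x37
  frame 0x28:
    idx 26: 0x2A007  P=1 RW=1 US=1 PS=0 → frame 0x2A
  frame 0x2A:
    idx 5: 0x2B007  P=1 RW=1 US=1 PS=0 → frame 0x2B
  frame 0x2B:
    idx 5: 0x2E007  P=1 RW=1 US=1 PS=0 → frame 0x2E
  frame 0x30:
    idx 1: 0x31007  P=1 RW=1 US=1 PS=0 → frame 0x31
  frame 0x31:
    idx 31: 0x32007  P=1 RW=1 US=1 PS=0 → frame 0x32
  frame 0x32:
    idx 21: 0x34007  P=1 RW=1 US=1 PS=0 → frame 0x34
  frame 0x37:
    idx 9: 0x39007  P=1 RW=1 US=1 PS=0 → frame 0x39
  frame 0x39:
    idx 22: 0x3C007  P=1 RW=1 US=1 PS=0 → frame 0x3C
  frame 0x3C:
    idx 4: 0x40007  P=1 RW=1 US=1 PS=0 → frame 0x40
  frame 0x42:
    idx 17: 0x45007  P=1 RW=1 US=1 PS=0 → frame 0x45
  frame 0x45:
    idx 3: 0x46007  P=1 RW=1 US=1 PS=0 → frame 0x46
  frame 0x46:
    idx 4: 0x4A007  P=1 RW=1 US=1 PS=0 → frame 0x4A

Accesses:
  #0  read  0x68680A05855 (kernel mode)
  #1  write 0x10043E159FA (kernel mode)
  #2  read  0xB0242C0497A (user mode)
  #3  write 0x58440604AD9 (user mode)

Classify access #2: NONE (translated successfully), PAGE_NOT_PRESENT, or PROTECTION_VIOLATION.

Per-access translation:
#0 VA=0x68680A05855 (r,kernel):
  L0 @0x27[13] → 0x28007  P=1,RW=1,US=1,PS=0
  L1 @0x28[26] → 0x2A007  P=1,RW=1,US=1,PS=0
  L2 @0x2A[5] → 0x2B007  P=1,RW=1,US=1,PS=0
  L3 @0x2B[5] → 0x2E007  P=1,RW=1,US=1,PS=0
  ✓ 0x2E855  — 4 lookups
#1 VA=0x10043E159FA (w,kernel):
  L0 @0x27[2] → 0x30007  P=1,RW=1,US=1,PS=0
  L1 @0x30[1] → 0x31007  P=1,RW=1,US=1,PS=0
  L2 @0x31[31] → 0x32007  P=1,RW=1,US=1,PS=0
  L3 @0x32[21] → 0x34007  P=1,RW=1,US=1,PS=0
  ✓ 0x349FA  — 4 lookups
#2 VA=0xB0242C0497A (r,user):
  L0 @0x27[22] → 0x37007  P=1,RW=1,US=1,PS=0
  L1 @0x37[9] → 0x39007  P=1,RW=1,US=1,PS=0
  L2 @0x39[22] → 0x3C007  P=1,RW=1,US=1,PS=0
  L3 @0x3C[4] → 0x40007  P=1,RW=1,US=1,PS=0
  ✓ 0x4097A  — 4 lookups
#3 VA=0x58440604AD9 (w,user):
  L0 @0x27[11] → 0x42007  P=1,RW=1,US=1,PS=0
  L1 @0x42[17] → 0x45007  P=1,RW=1,US=1,PS=0
  L2 @0x45[3] → 0x46007  P=1,RW=1,US=1,PS=0
  L3 @0x46[4] → 0x4A007  P=1,RW=1,US=1,PS=0
  ✓ 0x4AAD9  — 4 lookups

Access #2 fault: NONE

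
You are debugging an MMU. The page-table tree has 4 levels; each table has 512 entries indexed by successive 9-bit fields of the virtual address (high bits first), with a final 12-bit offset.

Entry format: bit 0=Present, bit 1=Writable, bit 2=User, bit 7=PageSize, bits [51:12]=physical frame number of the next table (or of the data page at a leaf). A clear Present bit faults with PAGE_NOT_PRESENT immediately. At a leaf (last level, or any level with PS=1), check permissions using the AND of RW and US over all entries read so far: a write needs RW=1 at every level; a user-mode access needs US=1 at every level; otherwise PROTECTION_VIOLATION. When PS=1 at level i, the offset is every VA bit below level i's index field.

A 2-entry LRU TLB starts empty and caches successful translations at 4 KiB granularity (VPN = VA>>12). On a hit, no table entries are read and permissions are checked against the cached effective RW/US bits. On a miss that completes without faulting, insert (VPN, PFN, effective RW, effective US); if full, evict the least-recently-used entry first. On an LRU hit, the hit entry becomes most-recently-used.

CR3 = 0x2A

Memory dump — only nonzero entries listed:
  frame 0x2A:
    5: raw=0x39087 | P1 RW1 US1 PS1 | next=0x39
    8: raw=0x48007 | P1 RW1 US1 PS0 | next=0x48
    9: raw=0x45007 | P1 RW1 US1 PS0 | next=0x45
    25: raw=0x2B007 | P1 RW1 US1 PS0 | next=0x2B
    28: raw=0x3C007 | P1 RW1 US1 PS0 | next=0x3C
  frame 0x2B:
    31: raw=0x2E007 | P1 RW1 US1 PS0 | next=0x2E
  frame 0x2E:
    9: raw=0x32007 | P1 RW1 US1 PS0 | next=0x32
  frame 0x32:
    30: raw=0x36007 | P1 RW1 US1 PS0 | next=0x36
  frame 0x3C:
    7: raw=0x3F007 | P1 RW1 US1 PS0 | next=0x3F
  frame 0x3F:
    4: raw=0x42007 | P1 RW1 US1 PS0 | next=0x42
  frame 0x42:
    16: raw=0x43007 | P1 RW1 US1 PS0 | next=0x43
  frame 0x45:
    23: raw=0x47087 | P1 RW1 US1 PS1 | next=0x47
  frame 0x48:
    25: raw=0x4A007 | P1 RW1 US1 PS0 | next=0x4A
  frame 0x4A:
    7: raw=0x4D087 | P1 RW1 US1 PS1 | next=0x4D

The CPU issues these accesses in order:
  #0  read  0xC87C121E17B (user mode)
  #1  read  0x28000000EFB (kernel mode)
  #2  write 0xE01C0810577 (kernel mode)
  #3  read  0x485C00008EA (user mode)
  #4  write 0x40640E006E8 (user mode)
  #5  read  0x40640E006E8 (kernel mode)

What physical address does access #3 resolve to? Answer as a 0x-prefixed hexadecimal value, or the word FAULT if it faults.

Per-access translation:
#0 VA=0xC87C121E17B (r,user):
  L0: frame=0x2A idx=25 entry=0x2B007 [P=1 RW=1 US=1 PS=0]
  L1: frame=0x2B idx=31 entry=0x2E007 [P=1 RW=1 US=1 PS=0]
  L2: frame=0x2E idx=9 entry=0x32007 [P=1 RW=1 US=1 PS=0]
  L3: frame=0x32 idx=30 entry=0x36007 [P=1 RW=1 US=1 PS=0]
  ⇒ phys 0x3617B  [4 reads]
#1 VA=0x28000000EFB (r,kernel):
  L0: frame=0x2A idx=5 entry=0x39087 [P=1 RW=1 US=1 PS=1]
  ⇒ phys 0x39EFB (huge @L0)  [1 reads]
#2 VA=0xE01C0810577 (w,kernel):
  L0: frame=0x2A idx=28 entry=0x3C007 [P=1 RW=1 US=1 PS=0]
  L1: frame=0x3C idx=7 entry=0x3F007 [P=1 RW=1 US=1 PS=0]
  L2: frame=0x3F idx=4 entry=0x42007 [P=1 RW=1 US=1 PS=0]
  L3: frame=0x42 idx=16 entry=0x43007 [P=1 RW=1 US=1 PS=0]
  ⇒ phys 0x43577  [4 reads]
#3 VA=0x485C00008EA (r,user):
  L0: frame=0x2A idx=9 entry=0x45007 [P=1 RW=1 US=1 PS=0]
  L1: frame=0x45 idx=23 entry=0x47087 [P=1 RW=1 US=1 PS=1]
  ⇒ phys 0x478EA (huge @L1)  [2 reads]
#4 VA=0x40640E006E8 (w,user):
  L0: frame=0x2A idx=8 entry=0x48007 [P=1 RW=1 US=1 PS=0]
  L1: frame=0x48 idx=25 entry=0x4A007 [P=1 RW=1 US=1 PS=0]
  L2: frame=0x4A idx=7 entry=0x4D087 [P=1 RW=1 US=1 PS=1]
  ⇒ phys 0x4D6E8 (huge @L2)  [3 reads]
#5 VA=0x40640E006E8 (r,kernel):
  TLB hit vpn=0x40640E00 → PA=0x4D6E8

Access #3 PA: 0x478EA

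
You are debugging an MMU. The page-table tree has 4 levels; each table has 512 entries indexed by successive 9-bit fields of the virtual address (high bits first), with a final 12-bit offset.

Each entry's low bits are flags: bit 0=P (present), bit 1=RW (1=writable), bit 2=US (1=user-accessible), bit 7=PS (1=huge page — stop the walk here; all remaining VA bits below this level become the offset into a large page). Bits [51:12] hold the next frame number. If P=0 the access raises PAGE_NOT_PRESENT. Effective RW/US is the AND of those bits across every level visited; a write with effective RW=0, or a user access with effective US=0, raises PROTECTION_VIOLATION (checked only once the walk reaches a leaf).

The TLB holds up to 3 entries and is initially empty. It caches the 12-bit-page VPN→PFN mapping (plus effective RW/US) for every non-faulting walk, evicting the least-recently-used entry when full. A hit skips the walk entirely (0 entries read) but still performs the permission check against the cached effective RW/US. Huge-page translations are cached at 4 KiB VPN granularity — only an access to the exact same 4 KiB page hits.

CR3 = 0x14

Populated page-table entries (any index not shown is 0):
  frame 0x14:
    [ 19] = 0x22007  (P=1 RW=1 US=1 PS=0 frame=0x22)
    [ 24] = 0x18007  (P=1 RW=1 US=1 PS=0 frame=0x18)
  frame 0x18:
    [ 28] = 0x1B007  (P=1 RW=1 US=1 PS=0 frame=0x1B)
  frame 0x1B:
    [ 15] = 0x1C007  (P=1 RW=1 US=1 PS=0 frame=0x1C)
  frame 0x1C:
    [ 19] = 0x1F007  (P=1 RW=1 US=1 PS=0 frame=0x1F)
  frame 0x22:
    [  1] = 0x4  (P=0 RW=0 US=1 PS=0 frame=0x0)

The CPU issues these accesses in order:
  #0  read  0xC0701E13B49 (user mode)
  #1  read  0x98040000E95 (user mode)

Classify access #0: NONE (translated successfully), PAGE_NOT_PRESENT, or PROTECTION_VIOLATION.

Per-access translation:
#0 VA=0xC0701E13B49 (r,user):
  L0: frame=0x14 idx=24 entry=0x18007 [P=1 RW=1 US=1 PS=0]
  L1: frame=0x18 idx=28 entry=0x1B007 [P=1 RW=1 US=1 PS=0]
  L2: frame=0x1B idx=15 entry=0x1C007 [P=1 RW=1 US=1 PS=0]
  L3: frame=0x1C idx=19 entry=0x1F007 [P=1 RW=1 US=1 PS=0]
  → PA=0x1FB49  (4 entries read)
#1 VA=0x98040000E95 (r,user):
  L0: frame=0x14 idx=19 entry=0x22007 [P=1 RW=1 US=1 PS=0]
  L1: frame=0x22 idx=1 entry=0x4 [P=0 RW=0 US=1 PS=0]
  ⇒ fault: PAGE_NOT_PRESENT  — 2 lookups

Access #0 fault: NONE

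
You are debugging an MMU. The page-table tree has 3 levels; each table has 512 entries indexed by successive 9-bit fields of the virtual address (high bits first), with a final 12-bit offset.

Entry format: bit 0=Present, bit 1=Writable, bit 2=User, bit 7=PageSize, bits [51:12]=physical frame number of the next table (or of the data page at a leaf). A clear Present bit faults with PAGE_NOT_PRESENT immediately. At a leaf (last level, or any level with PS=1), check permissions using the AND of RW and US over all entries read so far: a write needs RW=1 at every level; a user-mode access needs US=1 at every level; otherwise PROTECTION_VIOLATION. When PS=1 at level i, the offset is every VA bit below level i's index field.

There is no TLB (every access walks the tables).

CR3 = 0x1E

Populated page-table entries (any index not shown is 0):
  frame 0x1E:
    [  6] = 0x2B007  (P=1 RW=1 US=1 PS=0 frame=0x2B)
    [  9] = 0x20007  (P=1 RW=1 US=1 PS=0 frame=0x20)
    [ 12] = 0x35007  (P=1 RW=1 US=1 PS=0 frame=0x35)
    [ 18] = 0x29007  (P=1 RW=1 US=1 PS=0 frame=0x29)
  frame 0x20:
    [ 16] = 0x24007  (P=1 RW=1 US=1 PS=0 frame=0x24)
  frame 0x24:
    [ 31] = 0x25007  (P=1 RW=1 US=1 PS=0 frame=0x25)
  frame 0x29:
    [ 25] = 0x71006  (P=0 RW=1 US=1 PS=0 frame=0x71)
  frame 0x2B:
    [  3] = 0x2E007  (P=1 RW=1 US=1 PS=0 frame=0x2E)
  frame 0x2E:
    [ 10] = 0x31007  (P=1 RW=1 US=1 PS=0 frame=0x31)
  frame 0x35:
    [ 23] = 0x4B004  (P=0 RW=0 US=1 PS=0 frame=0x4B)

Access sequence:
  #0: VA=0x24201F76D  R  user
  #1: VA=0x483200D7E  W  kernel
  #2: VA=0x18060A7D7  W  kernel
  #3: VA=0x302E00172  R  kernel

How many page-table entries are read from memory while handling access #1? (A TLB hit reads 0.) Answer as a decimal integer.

Trace:
#0 VA=0x24201F76D (r,user):
  L0: frame=0x1E idx=9 entry=0x20007 [P=1 RW=1 US=1 PS=0]
  L1: frame=0x20 idx=16 entry=0x24007 [P=1 RW=1 US=1 PS=0]
  L2: frame=0x24 idx=31 entry=0x25007 [P=1 RW=1 US=1 PS=0]
  → PA=0x2576D  (3 entries read)
#1 VA=0x483200D7E (w,kernel):
  L0: frame=0x1E idx=18 entry=0x29007 [P=1 RW=1 US=1 PS=0]
  L1: frame=0x29 idx=25 entry=0x71006 [P=0 RW=1 US=1 PS=0]
  ✗ PAGE_NOT_PRESENT  [2 reads]
#2 VA=0x18060A7D7 (w,kernel):
  L0: frame=0x1E idx=6 entry=0x2B007 [P=1 RW=1 US=1 PS=0]
  L1: frame=0x2B idx=3 entry=0x2E007 [P=1 RW=1 US=1 PS=0]
  L2: frame=0x2E idx=10 entry=0x31007 [P=1 RW=1 US=1 PS=0]
  → PA=0x317D7  (3 entries read)
#3 VA=0x302E00172 (r,kernel):
  L0: frame=0x1E idx=12 entry=0x35007 [P=1 RW=1 US=1 PS=0]
  L1: frame=0x35 idx=23 entry=0x4B004 [P=0 RW=0 US=1 PS=0]
  ✗ PAGE_NOT_PRESENT  [2 reads]

Entries read for #1: 2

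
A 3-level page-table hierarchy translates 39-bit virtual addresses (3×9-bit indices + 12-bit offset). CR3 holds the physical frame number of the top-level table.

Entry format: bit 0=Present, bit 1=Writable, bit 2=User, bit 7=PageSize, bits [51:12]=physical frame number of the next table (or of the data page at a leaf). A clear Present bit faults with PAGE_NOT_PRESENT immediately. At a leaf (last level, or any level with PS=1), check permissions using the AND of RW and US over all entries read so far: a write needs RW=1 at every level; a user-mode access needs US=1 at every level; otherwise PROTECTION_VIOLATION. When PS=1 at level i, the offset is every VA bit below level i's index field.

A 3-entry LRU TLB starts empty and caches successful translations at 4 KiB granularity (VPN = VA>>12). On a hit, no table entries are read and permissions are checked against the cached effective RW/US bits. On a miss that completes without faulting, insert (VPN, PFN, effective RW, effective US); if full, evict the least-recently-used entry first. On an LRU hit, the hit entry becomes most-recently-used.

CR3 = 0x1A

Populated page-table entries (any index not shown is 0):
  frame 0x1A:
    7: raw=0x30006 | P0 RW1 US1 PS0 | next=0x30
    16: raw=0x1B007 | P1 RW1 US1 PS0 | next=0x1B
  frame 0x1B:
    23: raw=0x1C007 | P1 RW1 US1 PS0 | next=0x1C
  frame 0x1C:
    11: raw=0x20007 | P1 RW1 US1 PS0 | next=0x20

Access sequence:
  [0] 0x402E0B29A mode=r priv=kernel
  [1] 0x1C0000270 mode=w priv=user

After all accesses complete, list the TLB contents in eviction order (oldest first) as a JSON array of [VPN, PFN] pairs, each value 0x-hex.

Per-access translation:
#0 VA=0x402E0B29A (r,kernel):
  [0] read 0x1A idx=16: raw=0x1B007 flags P=1 W=1 U=1 S=0
  [1] read 0x1B idx=23: raw=0x1C007 flags P=1 W=1 U=1 S=0
  [2] read 0x1C idx=11: raw=0x20007 flags P=1 W=1 U=1 S=0
  ⇒ phys 0x2029A  [3 reads]
#1 VA=0x1C0000270 (w,user):
  [0] read 0x1A idx=7: raw=0x30006 flags P=0 W=1 U=1 S=0
  ⇒ fault: PAGE_NOT_PRESENT  — 1 lookups

TLB: [["0x402E0B", "0x20"]]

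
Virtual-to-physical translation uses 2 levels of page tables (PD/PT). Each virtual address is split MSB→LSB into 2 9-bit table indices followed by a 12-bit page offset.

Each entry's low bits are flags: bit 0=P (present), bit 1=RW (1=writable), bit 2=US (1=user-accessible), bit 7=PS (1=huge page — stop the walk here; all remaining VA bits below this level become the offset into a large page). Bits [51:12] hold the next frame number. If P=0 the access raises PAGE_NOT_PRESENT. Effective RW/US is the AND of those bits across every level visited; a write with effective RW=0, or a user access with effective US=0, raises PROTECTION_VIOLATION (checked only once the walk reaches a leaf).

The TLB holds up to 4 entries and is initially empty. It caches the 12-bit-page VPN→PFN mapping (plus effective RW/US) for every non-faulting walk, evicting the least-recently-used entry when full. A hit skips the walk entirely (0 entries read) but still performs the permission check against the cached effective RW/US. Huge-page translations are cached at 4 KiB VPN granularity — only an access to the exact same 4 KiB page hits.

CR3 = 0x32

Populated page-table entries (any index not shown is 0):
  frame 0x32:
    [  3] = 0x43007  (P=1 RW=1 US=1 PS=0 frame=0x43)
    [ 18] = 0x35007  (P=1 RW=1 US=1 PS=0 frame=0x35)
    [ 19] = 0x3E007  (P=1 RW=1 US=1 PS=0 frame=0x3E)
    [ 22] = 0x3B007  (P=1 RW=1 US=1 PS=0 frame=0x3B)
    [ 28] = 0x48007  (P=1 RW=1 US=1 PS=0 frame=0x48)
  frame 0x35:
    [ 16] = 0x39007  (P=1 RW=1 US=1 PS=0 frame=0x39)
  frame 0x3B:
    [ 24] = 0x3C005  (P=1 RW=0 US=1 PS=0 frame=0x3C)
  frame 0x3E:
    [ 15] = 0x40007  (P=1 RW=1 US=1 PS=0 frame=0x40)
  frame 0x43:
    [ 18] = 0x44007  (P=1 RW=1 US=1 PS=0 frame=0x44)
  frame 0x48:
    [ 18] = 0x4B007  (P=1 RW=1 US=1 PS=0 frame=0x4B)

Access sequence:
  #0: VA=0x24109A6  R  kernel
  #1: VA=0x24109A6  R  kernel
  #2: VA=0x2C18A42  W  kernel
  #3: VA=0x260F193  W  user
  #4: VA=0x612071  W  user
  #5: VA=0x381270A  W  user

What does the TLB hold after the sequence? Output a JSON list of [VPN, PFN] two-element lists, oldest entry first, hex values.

Per-access translation:
#0 VA=0x24109A6 (r,kernel):
  L0 @0x32[18] → 0x35007  P=1,RW=1,US=1,PS=0
  L1 @0x35[16] → 0x39007  P=1,RW=1,US=1,PS=0
  ✓ 0x399A6  — 2 lookups
#1 VA=0x24109A6 (r,kernel):
  TLB hit vpn=0x2410 → PA=0x399A6
#2 VA=0x2C18A42 (w,kernel):
  L0 @0x32[22] → 0x3B007  P=1,RW=1,US=1,PS=0
  L1 @0x3B[24] → 0x3C005  P=1,RW=0,US=1,PS=0
  ⇒ fault: PROTECTION_VIOLATION  — 2 lookups
#3 VA=0x260F193 (w,user):
  L0 @0x32[19] → 0x3E007  P=1,RW=1,US=1,PS=0
  L1 @0x3E[15] → 0x40007  P=1,RW=1,US=1,PS=0
  ✓ 0x40193  — 2 lookups
#4 VA=0x612071 (w,user):
  L0 @0x32[3] → 0x43007  P=1,RW=1,US=1,PS=0
  L1 @0x43[18] → 0x44007  P=1,RW=1,US=1,PS=0
  ✓ 0x44071  — 2 lookups
#5 VA=0x381270A (w,user):
  L0 @0x32[28] → 0x48007  P=1,RW=1,US=1,PS=0
  L1 @0x48[18] → 0x4B007  P=1,RW=1,US=1,PS=0
  ✓ 0x4B70A  — 2 lookups

TLB: [["0x2410", "0x39"], ["0x260F", "0x40"], ["0x612", "0x44"], ["0x3812", "0x4B"]]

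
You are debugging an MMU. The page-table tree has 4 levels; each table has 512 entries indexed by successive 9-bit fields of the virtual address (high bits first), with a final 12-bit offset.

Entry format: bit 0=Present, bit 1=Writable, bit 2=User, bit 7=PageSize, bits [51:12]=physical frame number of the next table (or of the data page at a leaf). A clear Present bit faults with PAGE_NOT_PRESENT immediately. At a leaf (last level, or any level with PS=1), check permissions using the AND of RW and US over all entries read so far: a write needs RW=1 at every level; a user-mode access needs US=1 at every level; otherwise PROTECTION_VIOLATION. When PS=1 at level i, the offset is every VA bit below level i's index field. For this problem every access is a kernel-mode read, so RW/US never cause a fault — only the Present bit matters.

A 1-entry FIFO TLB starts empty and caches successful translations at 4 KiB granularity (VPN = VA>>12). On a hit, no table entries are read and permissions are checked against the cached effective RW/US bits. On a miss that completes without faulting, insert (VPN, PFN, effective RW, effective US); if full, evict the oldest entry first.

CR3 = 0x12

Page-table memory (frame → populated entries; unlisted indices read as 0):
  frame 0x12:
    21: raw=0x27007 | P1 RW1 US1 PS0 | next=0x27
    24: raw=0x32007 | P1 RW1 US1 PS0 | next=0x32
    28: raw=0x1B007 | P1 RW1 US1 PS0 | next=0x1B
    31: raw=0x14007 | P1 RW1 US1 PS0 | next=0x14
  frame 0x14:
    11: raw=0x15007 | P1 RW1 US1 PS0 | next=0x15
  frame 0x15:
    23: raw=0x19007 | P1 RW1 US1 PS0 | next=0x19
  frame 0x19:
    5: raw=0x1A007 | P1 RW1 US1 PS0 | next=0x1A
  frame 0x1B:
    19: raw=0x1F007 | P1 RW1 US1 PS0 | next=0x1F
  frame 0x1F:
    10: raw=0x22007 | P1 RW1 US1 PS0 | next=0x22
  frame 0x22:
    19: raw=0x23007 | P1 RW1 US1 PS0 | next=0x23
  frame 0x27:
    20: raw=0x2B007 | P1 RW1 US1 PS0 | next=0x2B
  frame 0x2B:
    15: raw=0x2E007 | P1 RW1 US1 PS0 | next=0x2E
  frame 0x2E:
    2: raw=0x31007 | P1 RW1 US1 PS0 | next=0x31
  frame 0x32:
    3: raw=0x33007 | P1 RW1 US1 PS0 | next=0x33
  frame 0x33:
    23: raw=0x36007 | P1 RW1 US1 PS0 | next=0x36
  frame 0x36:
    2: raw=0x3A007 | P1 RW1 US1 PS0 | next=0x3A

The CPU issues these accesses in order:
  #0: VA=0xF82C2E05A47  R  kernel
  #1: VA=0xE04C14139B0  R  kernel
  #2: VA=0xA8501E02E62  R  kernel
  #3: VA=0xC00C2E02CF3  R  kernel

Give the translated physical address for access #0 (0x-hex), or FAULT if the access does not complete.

Per-access translation:
#0 VA=0xF82C2E05A47 (r,kernel):
  L0: frame=0x12 idx=31 entry=0x14007 [P=1 RW=1 US=1 PS=0]
  L1: frame=0x14 idx=11 entry=0x15007 [P=1 RW=1 US=1 PS=0]
  L2: frame=0x15 idx=23 entry=0x19007 [P=1 RW=1 US=1 PS=0]
  L3: frame=0x19 idx=5 entry=0x1A007 [P=1 RW=1 US=1 PS=0]
  ✓ 0x1AA47  — 4 lookups
#1 VA=0xE04C14139B0 (r,kernel):
  L0: frame=0x12 idx=28 entry=0x1B007 [P=1 RW=1 US=1 PS=0]
  L1: frame=0x1B idx=19 entry=0x1F007 [P=1 RW=1 US=1 PS=0]
  L2: frame=0x1F idx=10 entry=0x22007 [P=1 RW=1 US=1 PS=0]
  L3: frame=0x22 idx=19 entry=0x23007 [P=1 RW=1 US=1 PS=0]
  ✓ 0x239B0  — 4 lookups
#2 VA=0xA8501E02E62 (r,kernel):
  L0: frame=0x12 idx=21 entry=0x27007 [P=1 RW=1 US=1 PS=0]
  L1: frame=0x27 idx=20 entry=0x2B007 [P=1 RW=1 US=1 PS=0]
  L2: frame=0x2B idx=15 entry=0x2E007 [P=1 RW=1 US=1 PS=0]
  L3: frame=0x2E idx=2 entry=0x31007 [P=1 RW=1 US=1 PS=0]
  ✓ 0x31E62  — 4 lookups
#3 VA=0xC00C2E02CF3 (r,kernel):
  L0: frame=0x12 idx=24 entry=0x32007 [P=1 RW=1 US=1 PS=0]
  L1: frame=0x32 idx=3 entry=0x33007 [P=1 RW=1 US=1 PS=0]
  L2: frame=0x33 idx=23 entry=0x36007 [P=1 RW=1 US=1 PS=0]
  L3: frame=0x36 idx=2 entry=0x3A007 [P=1 RW=1 US=1 PS=0]
  ✓ 0x3ACF3  — 4 lookups

Access #0 PA: 0x1AA47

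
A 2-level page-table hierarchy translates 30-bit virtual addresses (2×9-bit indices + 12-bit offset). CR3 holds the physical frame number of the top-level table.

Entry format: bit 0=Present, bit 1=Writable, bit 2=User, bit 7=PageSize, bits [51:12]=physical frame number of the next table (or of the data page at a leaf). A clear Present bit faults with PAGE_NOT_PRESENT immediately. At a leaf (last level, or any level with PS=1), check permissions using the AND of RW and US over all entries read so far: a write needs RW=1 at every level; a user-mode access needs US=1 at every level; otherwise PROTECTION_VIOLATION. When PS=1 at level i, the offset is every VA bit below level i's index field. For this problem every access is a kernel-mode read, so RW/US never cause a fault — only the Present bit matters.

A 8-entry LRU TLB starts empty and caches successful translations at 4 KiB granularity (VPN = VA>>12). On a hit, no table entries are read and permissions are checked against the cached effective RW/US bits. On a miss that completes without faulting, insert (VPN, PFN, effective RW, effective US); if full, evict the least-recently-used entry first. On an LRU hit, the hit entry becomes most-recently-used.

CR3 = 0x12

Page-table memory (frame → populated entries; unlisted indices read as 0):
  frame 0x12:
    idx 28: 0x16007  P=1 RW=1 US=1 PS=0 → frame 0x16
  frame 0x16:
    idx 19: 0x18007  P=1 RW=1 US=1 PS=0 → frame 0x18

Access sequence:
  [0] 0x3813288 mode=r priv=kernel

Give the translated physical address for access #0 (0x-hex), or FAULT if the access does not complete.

Trace:
#0 VA=0x3813288 (r,kernel):
  L0: frame=0x12 idx=28 entry=0x16007 [P=1 RW=1 US=1 PS=0]
  L1: frame=0x16 idx=19 entry=0x18007 [P=1 RW=1 US=1 PS=0]
  ⇒ phys 0x18288  [2 reads]

Access #0 PA: 0x18288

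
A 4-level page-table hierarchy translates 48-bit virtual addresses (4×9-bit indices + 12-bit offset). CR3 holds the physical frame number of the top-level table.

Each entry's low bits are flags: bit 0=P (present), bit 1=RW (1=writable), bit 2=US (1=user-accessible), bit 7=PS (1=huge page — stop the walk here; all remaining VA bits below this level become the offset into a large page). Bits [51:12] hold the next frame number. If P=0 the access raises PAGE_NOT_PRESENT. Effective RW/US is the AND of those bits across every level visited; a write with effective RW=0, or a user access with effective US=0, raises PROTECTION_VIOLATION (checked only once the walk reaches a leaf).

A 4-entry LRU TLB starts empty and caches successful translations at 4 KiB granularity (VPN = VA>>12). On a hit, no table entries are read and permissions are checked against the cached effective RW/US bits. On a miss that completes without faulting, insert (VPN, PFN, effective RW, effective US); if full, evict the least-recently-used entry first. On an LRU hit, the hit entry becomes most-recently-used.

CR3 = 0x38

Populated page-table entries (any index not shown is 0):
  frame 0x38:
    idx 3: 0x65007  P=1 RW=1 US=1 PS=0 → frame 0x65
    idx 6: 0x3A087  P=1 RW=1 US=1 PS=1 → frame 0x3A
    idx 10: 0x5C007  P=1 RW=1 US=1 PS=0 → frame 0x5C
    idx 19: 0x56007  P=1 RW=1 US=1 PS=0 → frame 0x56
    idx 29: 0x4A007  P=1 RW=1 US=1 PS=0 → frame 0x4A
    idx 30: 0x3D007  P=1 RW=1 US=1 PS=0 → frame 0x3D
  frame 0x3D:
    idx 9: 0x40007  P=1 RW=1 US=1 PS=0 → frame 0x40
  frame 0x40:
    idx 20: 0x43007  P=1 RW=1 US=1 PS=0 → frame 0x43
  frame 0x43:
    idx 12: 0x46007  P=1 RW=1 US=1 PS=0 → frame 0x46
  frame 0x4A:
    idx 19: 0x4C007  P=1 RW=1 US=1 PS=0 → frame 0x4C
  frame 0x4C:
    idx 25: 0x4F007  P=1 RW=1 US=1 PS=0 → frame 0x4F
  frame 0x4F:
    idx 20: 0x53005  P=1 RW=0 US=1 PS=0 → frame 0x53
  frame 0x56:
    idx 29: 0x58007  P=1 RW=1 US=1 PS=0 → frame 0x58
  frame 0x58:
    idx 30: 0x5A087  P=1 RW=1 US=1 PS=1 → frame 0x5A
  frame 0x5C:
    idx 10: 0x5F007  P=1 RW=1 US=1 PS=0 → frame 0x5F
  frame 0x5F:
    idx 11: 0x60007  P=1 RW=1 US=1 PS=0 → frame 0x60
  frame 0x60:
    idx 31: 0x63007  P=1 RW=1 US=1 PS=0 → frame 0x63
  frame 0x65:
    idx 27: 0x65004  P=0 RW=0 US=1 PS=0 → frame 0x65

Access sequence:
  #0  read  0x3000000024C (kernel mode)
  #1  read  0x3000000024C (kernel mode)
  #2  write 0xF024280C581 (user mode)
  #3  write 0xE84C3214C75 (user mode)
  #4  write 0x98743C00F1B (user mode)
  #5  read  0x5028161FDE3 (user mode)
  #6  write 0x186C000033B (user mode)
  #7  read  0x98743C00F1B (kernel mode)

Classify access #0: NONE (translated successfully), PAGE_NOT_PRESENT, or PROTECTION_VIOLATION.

Walk each access:
#0 VA=0x3000000024C (r,kernel):
  [0] read 0x38 idx=6: raw=0x3A087 flags P=1 W=1 U=1 S=1
  ⇒ phys 0x3A24C (huge @L0)  [1 reads]
#1 VA=0x3000000024C (r,kernel):
  TLB hit vpn=0x30000000 → PA=0x3A24C
#2 VA=0xF024280C581 (w,user):
  [0] read 0x38 idx=30: raw=0x3D007 flags P=1 W=1 U=1 S=0
  [1] read 0x3D idx=9: raw=0x40007 flags P=1 W=1 U=1 S=0
  [2] read 0x40 idx=20: raw=0x43007 flags P=1 W=1 U=1 S=0
  [3] read 0x43 idx=12: raw=0x46007 flags P=1 W=1 U=1 S=0
  ⇒ phys 0x46581  [4 reads]
#3 VA=0xE84C3214C75 (w,user):
  [0] read 0x38 idx=29: raw=0x4A007 flags P=1 W=1 U=1 S=0
  [1] read 0x4A idx=19: raw=0x4C007 flags P=1 W=1 U=1 S=0
  [2] read 0x4C idx=25: raw=0x4F007 flags P=1 W=1 U=1 S=0
  [3] read 0x4F idx=20: raw=0x53005 flags P=1 W=0 U=1 S=0
  ✗ PROTECTION_VIOLATION  [4 reads]
#4 VA=0x98743C00F1B (w,user):
  [0] read 0x38 idx=19: raw=0x56007 flags P=1 W=1 U=1 S=0
  [1] read 0x56 idx=29: raw=0x58007 flags P=1 W=1 U=1 S=0
  [2] read 0x58 idx=30: raw=0x5A087 flags P=1 W=1 U=1 S=1
  ⇒ phys 0x5AF1B (huge @L2)  [3 reads]
#5 VA=0x5028161FDE3 (r,user):
  [0] read 0x38 idx=10: raw=0x5C007 flags P=1 W=1 U=1 S=0
  [1] read 0x5C idx=10: raw=0x5F007 flags P=1 W=1 U=1 S=0
  [2] read 0x5F idx=11: raw=0x60007 flags P=1 W=1 U=1 S=0
  [3] read 0x60 idx=31: raw=0x63007 flags P=1 W=1 U=1 S=0
  ⇒ phys 0x63DE3  [4 reads]
#6 VA=0x186C000033B (w,user):
  [0] read 0x38 idx=3: raw=0x65007 flags P=1 W=1 U=1 S=0
  [1] read 0x65 idx=27: raw=0x65004 flags P=0 W=0 U=1 S=0
  ✗ PAGE_NOT_PRESENT  [2 reads]
#7 VA=0x98743C00F1B (r,kernel):
  TLB hit vpn=0x98743C00 → PA=0x5AF1B

Access #0 fault: NONE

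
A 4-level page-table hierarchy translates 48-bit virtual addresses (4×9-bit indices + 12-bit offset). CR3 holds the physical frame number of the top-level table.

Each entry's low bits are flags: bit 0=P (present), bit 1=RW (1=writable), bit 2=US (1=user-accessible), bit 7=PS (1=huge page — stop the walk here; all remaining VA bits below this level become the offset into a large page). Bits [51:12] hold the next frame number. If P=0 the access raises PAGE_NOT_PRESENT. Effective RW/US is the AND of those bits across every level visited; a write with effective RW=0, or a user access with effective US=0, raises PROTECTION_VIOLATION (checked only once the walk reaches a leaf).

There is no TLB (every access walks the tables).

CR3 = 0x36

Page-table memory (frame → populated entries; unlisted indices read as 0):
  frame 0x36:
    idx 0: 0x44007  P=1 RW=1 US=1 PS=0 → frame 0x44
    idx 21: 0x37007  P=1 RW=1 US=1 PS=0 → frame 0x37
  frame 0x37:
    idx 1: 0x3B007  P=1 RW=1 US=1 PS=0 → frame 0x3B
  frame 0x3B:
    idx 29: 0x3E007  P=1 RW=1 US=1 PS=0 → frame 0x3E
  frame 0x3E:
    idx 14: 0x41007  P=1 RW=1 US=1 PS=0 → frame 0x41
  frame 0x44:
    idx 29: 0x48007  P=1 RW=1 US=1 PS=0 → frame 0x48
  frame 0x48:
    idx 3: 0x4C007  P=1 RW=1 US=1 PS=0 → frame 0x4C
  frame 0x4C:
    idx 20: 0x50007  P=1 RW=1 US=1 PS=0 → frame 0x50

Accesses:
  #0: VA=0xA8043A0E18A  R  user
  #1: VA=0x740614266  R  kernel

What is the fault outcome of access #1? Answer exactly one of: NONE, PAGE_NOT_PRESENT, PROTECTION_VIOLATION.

Walk each access:
#0 VA=0xA8043A0E18A (r,user):
  lvl0: tbl 0x36, slot 21 ⇒ 0x37007 (P1/RW1/US1/PS0)
  lvl1: tbl 0x37, slot 1 ⇒ 0x3B007 (P1/RW1/US1/PS0)
  lvl2: tbl 0x3B, slot 29 ⇒ 0x3E007 (P1/RW1/US1/PS0)
  lvl3: tbl 0x3E, slot 14 ⇒ 0x41007 (P1/RW1/US1/PS0)
  → PA=0x4118A  (4 entries read)
#1 VA=0x740614266 (r,kernel):
  lvl0: tbl 0x36, slot 0 ⇒ 0x44007 (P1/RW1/US1/PS0)
  lvl1: tbl 0x44, slot 29 ⇒ 0x48007 (P1/RW1/US1/PS0)
  lvl2: tbl 0x48, slot 3 ⇒ 0x4C007 (P1/RW1/US1/PS0)
  lvl3: tbl 0x4C, slot 20 ⇒ 0x50007 (P1/RW1/US1/PS0)
  → PA=0x50266  (4 entries read)

Access #1 fault: NONE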